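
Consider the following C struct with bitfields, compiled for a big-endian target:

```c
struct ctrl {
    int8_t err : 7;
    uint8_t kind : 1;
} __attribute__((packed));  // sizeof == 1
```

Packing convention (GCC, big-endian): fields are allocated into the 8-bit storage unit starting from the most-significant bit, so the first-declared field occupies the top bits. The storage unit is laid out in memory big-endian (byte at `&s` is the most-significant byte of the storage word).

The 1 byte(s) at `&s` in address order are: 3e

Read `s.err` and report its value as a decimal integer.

[0]=0x3e (big-endian) → word 0x3e
err:7 @ bit 1 → (0x3e>>1)&0x7f = 0x1f  ←
kind:1 @ bit 0 → (0x3e>>0)&0x1 = 0x0
err signed 7b, MSB=0: value = 31

31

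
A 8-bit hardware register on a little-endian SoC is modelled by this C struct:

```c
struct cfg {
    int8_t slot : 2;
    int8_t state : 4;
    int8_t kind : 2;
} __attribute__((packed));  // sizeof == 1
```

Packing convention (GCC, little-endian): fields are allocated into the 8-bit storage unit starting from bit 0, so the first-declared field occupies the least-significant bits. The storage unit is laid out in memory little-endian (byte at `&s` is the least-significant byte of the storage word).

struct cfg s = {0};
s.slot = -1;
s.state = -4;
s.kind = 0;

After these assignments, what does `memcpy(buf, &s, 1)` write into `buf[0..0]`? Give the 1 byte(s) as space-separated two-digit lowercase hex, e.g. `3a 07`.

33

slot (2b) val=-1 bits=0x3 at bit 0: 0x03
state (4b) val=-4 bits=0xc at bit 2: 0x33
kind (2b) val=0 bits=0x0 at bit 6: 0x33
word = 0x33 → little-endian bytes:
  [0]=0x33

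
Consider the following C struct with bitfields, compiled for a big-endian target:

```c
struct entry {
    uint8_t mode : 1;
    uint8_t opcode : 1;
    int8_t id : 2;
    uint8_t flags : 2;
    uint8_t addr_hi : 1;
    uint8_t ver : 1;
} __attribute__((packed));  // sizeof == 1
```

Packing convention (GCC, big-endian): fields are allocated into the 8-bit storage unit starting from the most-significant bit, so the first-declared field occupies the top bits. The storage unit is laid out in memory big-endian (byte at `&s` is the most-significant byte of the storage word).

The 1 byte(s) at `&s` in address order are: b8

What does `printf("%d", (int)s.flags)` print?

[0]=0xb8 (big-endian) → word 0xb8
mode [7+:1] = (word>>7) & 0x1 = 1
opcode [6+:1] = (word>>6) & 0x1 = 0
id [4+:2] = (word>>4) & 0x3 = 3
flags [2+:2] = (word>>2) & 0x3 = 2  ←
addr_hi [1+:1] = (word>>1) & 0x1 = 0
ver [0+:1] = (word>>0) & 0x1 = 0

2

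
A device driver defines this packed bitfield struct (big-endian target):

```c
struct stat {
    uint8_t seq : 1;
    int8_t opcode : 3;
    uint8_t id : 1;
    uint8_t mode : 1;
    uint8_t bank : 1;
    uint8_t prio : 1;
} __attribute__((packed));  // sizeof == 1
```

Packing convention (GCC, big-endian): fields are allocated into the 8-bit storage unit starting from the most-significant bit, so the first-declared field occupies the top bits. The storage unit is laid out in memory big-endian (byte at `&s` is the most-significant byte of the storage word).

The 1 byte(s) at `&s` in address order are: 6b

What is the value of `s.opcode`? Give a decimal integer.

-2

[0]=0x6b (big-endian) → word 0x6b
seq:1 @ bit 7 → (0x6b>>7)&0x1 = 0x0
opcode:3 @ bit 4 → (0x6b>>4)&0x7 = 0x6  ←
id:1 @ bit 3 → (0x6b>>3)&0x1 = 0x1
mode:1 @ bit 2 → (0x6b>>2)&0x1 = 0x0
bank:1 @ bit 1 → (0x6b>>1)&0x1 = 0x1
prio:1 @ bit 0 → (0x6b>>0)&0x1 = 0x1
opcode signed 3b, MSB=1: 6 - 8 = -2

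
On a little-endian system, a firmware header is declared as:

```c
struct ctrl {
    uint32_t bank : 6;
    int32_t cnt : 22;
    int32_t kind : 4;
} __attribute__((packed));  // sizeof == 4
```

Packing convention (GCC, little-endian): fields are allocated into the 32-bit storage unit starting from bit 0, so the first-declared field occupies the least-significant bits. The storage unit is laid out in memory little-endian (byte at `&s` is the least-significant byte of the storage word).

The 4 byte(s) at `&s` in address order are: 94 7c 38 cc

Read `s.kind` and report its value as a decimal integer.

-4

[0]=0x94 [1]=0x7c [2]=0x38 [3]=0xcc (little-endian) → word 0xcc387c94
bank [0+:6] = (word>>0) & 0x3f = 20
cnt [6+:22] = (word>>6) & 0x3fffff = 3203570
kind [28+:4] = (word>>28) & 0xf = 12  ←
kind signed 4b, MSB=1: 12 - 16 = -4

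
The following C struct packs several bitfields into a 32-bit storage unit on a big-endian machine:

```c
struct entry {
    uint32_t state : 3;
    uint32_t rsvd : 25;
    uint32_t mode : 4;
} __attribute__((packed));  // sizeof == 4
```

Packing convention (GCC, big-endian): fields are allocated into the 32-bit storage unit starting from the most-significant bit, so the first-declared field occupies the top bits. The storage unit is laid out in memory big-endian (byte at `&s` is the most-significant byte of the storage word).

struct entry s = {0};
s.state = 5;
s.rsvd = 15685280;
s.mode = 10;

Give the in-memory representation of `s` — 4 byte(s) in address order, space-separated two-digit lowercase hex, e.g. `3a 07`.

ae f5 6a 0a

state:3 = 5 → 0x5 << 29 → word 0xa0000000
rsvd:25 = 15685280 → 0xef56a0 << 4 → word 0xaef56a00
mode:4 = 10 → 0xa << 0 → word 0xaef56a0a
word = 0xaef56a0a → big-endian bytes:
  [0]=0xae  [1]=0xf5  [2]=0x6a  [3]=0x0a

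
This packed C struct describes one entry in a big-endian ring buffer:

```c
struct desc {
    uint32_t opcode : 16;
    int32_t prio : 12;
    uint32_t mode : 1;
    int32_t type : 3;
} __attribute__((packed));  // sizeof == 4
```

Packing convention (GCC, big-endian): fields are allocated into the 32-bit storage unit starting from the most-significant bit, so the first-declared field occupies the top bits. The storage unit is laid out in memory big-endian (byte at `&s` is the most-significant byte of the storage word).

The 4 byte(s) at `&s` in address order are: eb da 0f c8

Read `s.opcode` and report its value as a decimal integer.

60378

[0]=0xeb [1]=0xda [2]=0x0f [3]=0xc8 (big-endian) → word 0xebda0fc8
opcode:16 @ bit 16 → (0xebda0fc8>>16)&0xffff = 0xebda  ←
prio:12 @ bit 4 → (0xebda0fc8>>4)&0xfff = 0xfc
mode:1 @ bit 3 → (0xebda0fc8>>3)&0x1 = 0x1
type:3 @ bit 0 → (0xebda0fc8>>0)&0x7 = 0x0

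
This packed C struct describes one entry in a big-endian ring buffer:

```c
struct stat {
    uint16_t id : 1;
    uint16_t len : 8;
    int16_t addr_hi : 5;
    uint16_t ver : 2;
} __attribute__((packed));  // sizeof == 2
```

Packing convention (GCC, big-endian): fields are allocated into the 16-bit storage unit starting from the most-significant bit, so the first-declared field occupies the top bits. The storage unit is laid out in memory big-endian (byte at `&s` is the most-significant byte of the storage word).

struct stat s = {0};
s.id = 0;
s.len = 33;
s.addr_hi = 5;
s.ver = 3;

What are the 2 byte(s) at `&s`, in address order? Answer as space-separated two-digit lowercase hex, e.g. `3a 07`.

id:1 = 0 → 0x0 << 15 → word 0x0000
len:8 = 33 → 0x21 << 7 → word 0x1080
addr_hi:5 = 5 → 0x5 << 2 → word 0x1094
ver:2 = 3 → 0x3 << 0 → word 0x1097
word = 0x1097 → big-endian bytes:
  [0]=0x10  [1]=0x97

10 97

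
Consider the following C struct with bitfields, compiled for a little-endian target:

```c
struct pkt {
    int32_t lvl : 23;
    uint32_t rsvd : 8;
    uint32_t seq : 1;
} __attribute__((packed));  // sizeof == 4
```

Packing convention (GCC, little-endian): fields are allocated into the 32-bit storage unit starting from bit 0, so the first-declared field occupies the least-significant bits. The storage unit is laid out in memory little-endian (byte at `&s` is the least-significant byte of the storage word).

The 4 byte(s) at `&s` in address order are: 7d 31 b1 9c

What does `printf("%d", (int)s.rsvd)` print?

57

[0]=0x7d [1]=0x31 [2]=0xb1 [3]=0x9c (little-endian) → word 0x9cb1317d
lvl [0+:23] = (word>>0) & 0x7fffff = 3223933
rsvd [23+:8] = (word>>23) & 0xff = 57  ←
seq [31+:1] = (word>>31) & 0x1 = 1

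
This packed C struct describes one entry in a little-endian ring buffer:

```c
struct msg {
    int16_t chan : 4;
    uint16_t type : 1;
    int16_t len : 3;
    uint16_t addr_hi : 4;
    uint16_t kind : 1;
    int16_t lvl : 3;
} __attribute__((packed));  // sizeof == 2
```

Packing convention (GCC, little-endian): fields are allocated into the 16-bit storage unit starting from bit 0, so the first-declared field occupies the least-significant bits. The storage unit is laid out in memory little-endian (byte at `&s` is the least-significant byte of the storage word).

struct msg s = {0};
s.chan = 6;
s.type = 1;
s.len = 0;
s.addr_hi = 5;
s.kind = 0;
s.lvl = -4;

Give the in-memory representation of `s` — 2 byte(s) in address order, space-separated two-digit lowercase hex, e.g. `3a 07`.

16 85

[0+:4] chan=6 & 0xf = 0x6; word=0x0006
[4+:1] type=1 & 0x1 = 0x1; word=0x0016
[5+:3] len=0 & 0x7 = 0x0; word=0x0016
[8+:4] addr_hi=5 & 0xf = 0x5; word=0x0516
[12+:1] kind=0 & 0x1 = 0x0; word=0x0516
[13+:3] lvl=-4 & 0x7 = 0x4; word=0x8516
word = 0x8516 → little-endian bytes:
  [0]=0x16  [1]=0x85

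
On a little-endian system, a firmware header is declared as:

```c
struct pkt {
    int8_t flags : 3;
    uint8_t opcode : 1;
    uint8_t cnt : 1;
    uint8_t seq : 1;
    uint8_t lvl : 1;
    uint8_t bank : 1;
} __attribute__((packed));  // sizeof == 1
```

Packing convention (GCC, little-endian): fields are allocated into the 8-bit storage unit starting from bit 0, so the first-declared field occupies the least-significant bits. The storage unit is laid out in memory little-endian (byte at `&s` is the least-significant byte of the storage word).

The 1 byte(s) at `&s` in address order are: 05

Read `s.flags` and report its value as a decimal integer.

-3

[0]=0x05 (little-endian) → word 0x05
flags [0+:3] = (word>>0) & 0x7 = 5  ←
opcode [3+:1] = (word>>3) & 0x1 = 0
cnt [4+:1] = (word>>4) & 0x1 = 0
seq [5+:1] = (word>>5) & 0x1 = 0
lvl [6+:1] = (word>>6) & 0x1 = 0
bank [7+:1] = (word>>7) & 0x1 = 0
flags signed 3b, MSB=1: 5 - 8 = -3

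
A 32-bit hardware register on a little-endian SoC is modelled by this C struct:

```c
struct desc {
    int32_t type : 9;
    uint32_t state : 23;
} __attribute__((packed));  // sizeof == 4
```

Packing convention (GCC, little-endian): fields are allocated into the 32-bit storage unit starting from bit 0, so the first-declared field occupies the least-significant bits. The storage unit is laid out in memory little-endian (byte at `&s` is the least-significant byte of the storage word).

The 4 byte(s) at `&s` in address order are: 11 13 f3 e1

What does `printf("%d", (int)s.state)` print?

7403913

[0]=0x11 [1]=0x13 [2]=0xf3 [3]=0xe1 (little-endian) → word 0xe1f31311
type [0+:9] = (word>>0) & 0x1ff = 273
state [9+:23] = (word>>9) & 0x7fffff = 7403913  ←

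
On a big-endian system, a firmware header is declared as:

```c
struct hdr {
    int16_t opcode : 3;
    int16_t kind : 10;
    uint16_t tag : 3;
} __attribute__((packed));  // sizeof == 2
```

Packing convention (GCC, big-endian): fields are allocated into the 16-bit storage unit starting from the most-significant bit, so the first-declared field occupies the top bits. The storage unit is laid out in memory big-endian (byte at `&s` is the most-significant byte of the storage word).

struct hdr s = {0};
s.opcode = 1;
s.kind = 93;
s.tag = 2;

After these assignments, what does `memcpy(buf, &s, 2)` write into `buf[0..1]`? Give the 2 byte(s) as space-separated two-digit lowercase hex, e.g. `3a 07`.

opcode (3b) val=1 bits=0x1 at bit 13: 0x2000
kind (10b) val=93 bits=0x5d at bit 3: 0x22e8
tag (3b) val=2 bits=0x2 at bit 0: 0x22ea
word = 0x22ea → big-endian bytes:
  [0]=0x22  [1]=0xea

22 ea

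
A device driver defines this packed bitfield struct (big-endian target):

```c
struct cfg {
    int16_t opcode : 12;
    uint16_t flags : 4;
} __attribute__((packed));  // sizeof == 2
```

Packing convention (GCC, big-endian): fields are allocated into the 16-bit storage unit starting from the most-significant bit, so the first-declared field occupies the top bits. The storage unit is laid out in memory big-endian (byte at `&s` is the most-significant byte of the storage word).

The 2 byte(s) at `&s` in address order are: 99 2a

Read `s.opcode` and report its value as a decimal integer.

-1646

[0]=0x99 [1]=0x2a (big-endian) → word 0x992a
opcode:12 @ bit 4 → (0x992a>>4)&0xfff = 0x992  ←
flags:4 @ bit 0 → (0x992a>>0)&0xf = 0xa
opcode signed 12b, MSB=1: 2450 - 4096 = -1646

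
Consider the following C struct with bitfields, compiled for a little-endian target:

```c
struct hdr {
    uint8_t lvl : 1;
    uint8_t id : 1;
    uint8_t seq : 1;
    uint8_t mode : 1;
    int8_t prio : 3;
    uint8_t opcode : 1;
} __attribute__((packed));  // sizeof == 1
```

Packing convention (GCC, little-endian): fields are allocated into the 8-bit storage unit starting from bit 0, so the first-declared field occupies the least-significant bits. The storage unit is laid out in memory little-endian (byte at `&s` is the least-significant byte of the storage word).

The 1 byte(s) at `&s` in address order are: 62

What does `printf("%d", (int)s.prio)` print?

-2

[0]=0x62 (little-endian) → word 0x62
lvl [0+:1] = (word>>0) & 0x1 = 0
id [1+:1] = (word>>1) & 0x1 = 1
seq [2+:1] = (word>>2) & 0x1 = 0
mode [3+:1] = (word>>3) & 0x1 = 0
prio [4+:3] = (word>>4) & 0x7 = 6  ←
opcode [7+:1] = (word>>7) & 0x1 = 0
prio signed 3b, MSB=1: 6 - 8 = -2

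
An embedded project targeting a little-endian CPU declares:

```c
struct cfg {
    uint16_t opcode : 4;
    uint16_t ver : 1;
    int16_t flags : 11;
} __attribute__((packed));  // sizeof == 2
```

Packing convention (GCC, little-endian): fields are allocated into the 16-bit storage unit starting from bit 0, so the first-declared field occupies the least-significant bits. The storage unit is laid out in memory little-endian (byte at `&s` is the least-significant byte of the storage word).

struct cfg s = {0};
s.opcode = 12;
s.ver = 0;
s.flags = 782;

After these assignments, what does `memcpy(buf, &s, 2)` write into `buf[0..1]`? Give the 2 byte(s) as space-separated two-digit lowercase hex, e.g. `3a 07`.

cc 61

opcode:4 = 12 → 0xc << 0 → word 0x000c
ver:1 = 0 → 0x0 << 4 → word 0x000c
flags:11 = 782 → 0x30e << 5 → word 0x61cc
word = 0x61cc → little-endian bytes:
  [0]=0xcc  [1]=0x61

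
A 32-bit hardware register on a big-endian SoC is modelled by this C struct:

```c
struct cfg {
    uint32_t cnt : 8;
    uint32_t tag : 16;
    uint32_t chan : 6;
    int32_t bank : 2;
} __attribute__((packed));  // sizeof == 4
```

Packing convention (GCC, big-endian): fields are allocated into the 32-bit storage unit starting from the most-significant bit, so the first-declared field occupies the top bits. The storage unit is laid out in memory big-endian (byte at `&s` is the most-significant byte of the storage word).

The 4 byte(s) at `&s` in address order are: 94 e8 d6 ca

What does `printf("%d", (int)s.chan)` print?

50

[0]=0x94 [1]=0xe8 [2]=0xd6 [3]=0xca (big-endian) → word 0x94e8d6ca
cnt:8 @ bit 24 → (0x94e8d6ca>>24)&0xff = 0x94
tag:16 @ bit 8 → (0x94e8d6ca>>8)&0xffff = 0xe8d6
chan:6 @ bit 2 → (0x94e8d6ca>>2)&0x3f = 0x32  ←
bank:2 @ bit 0 → (0x94e8d6ca>>0)&0x3 = 0x2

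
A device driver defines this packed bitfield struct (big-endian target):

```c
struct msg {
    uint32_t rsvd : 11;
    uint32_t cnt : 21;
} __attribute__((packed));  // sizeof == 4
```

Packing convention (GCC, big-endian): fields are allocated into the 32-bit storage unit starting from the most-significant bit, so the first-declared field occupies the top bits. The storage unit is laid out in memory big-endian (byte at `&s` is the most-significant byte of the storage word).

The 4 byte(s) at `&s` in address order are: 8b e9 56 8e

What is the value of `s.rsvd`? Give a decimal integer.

1119

[0]=0x8b [1]=0xe9 [2]=0x56 [3]=0x8e (big-endian) → word 0x8be9568e
rsvd:11 @ bit 21 → (0x8be9568e>>21)&0x7ff = 0x45f  ←
cnt:21 @ bit 0 → (0x8be9568e>>0)&0x1fffff = 0x9568e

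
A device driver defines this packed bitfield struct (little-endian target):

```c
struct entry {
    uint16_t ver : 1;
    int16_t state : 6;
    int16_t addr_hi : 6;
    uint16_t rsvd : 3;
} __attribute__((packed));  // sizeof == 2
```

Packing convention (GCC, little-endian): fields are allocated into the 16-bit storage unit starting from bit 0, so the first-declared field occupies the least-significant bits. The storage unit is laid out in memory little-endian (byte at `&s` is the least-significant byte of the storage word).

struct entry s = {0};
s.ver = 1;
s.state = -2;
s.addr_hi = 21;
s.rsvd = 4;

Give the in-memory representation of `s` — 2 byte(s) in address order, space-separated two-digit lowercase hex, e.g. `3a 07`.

fd 8a

ver:1 = 1 → 0x1 << 0 → word 0x0001
state:6 = -2 → 0x3e << 1 → word 0x007d
addr_hi:6 = 21 → 0x15 << 7 → word 0x0afd
rsvd:3 = 4 → 0x4 << 13 → word 0x8afd
word = 0x8afd → little-endian bytes:
  [0]=0xfd  [1]=0x8a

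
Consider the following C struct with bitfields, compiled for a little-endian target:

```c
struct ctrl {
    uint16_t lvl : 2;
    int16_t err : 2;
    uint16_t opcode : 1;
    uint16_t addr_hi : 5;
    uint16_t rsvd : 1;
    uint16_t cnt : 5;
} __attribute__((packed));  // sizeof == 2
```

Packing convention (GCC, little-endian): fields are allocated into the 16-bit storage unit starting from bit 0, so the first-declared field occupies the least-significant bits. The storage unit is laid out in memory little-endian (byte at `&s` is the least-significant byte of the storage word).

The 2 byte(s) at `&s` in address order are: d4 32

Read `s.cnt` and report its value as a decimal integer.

6

[0]=0xd4 [1]=0x32 (little-endian) → word 0x32d4
lvl:2 @ bit 0 → (0x32d4>>0)&0x3 = 0x0
err:2 @ bit 2 → (0x32d4>>2)&0x3 = 0x1
opcode:1 @ bit 4 → (0x32d4>>4)&0x1 = 0x1
addr_hi:5 @ bit 5 → (0x32d4>>5)&0x1f = 0x16
rsvd:1 @ bit 10 → (0x32d4>>10)&0x1 = 0x0
cnt:5 @ bit 11 → (0x32d4>>11)&0x1f = 0x6  ←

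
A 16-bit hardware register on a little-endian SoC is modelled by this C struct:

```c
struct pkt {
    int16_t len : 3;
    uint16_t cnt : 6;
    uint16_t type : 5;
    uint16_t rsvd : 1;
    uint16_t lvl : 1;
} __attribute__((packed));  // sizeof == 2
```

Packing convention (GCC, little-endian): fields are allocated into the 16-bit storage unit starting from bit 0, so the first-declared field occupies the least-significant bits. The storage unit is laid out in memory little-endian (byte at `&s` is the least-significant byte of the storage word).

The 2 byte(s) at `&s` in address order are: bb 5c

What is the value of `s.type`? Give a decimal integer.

[0]=0xbb [1]=0x5c (little-endian) → word 0x5cbb
len [0+:3] = (word>>0) & 0x7 = 3
cnt [3+:6] = (word>>3) & 0x3f = 23
type [9+:5] = (word>>9) & 0x1f = 14  ←
rsvd [14+:1] = (word>>14) & 0x1 = 1
lvl [15+:1] = (word>>15) & 0x1 = 0

14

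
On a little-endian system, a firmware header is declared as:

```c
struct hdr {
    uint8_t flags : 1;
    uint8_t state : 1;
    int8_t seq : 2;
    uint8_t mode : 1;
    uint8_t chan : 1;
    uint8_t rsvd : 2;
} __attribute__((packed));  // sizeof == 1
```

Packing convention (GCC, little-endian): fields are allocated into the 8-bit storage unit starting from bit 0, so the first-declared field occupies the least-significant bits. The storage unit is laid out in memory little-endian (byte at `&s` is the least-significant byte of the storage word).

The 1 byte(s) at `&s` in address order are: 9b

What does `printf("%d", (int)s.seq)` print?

[0]=0x9b (little-endian) → word 0x9b
flags:1 @ bit 0 → (0x9b>>0)&0x1 = 0x1
state:1 @ bit 1 → (0x9b>>1)&0x1 = 0x1
seq:2 @ bit 2 → (0x9b>>2)&0x3 = 0x2  ←
mode:1 @ bit 4 → (0x9b>>4)&0x1 = 0x1
chan:1 @ bit 5 → (0x9b>>5)&0x1 = 0x0
rsvd:2 @ bit 6 → (0x9b>>6)&0x3 = 0x2
seq signed 2b, MSB=1: 2 - 4 = -2

-2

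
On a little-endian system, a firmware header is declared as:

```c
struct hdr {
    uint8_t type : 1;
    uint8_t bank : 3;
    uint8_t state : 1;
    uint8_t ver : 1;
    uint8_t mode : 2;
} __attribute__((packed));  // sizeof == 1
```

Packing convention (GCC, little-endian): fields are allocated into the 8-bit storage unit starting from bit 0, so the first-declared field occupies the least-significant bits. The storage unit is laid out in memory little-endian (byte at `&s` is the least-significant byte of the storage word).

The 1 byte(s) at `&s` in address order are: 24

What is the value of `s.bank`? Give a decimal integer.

2

[0]=0x24 (little-endian) → word 0x24
type [0+:1] = (word>>0) & 0x1 = 0
bank [1+:3] = (word>>1) & 0x7 = 2  ←
state [4+:1] = (word>>4) & 0x1 = 0
ver [5+:1] = (word>>5) & 0x1 = 1
mode [6+:2] = (word>>6) & 0x3 = 0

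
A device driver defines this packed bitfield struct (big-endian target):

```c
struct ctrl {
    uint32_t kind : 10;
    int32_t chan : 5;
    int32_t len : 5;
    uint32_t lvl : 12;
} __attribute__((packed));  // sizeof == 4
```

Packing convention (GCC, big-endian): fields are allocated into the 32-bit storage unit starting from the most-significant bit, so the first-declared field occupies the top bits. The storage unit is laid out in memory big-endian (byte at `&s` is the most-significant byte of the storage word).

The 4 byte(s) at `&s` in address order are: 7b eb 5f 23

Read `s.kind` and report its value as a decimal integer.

495

[0]=0x7b [1]=0xeb [2]=0x5f [3]=0x23 (big-endian) → word 0x7beb5f23
kind [22+:10] = (word>>22) & 0x3ff = 495  ←
chan [17+:5] = (word>>17) & 0x1f = 21
len [12+:5] = (word>>12) & 0x1f = 21
lvl [0+:12] = (word>>0) & 0xfff = 3875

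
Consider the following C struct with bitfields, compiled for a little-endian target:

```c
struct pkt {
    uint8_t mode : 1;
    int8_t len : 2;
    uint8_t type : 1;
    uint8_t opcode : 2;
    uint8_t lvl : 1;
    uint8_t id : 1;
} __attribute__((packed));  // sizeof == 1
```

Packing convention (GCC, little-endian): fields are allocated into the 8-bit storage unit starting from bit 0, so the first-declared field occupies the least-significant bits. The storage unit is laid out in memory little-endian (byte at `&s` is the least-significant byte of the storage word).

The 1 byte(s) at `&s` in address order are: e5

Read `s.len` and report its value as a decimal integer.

-2

[0]=0xe5 (little-endian) → word 0xe5
mode [0+:1] = (word>>0) & 0x1 = 1
len [1+:2] = (word>>1) & 0x3 = 2  ←
type [3+:1] = (word>>3) & 0x1 = 0
opcode [4+:2] = (word>>4) & 0x3 = 2
lvl [6+:1] = (word>>6) & 0x1 = 1
id [7+:1] = (word>>7) & 0x1 = 1
len signed 2b, MSB=1: 2 - 4 = -2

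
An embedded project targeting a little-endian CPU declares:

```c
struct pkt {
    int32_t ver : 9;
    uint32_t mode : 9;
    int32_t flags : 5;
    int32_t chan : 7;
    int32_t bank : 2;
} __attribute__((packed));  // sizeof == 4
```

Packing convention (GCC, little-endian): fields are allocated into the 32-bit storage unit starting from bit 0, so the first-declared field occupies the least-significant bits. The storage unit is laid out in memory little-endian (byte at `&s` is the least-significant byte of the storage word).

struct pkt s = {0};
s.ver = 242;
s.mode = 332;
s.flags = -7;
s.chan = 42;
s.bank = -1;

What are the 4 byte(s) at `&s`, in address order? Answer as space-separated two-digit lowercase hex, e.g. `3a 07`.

[0+:9] ver=242 & 0x1ff = 0xf2; word=0x000000f2
[9+:9] mode=332 & 0x1ff = 0x14c; word=0x000298f2
[18+:5] flags=-7 & 0x1f = 0x19; word=0x006698f2
[23+:7] chan=42 & 0x7f = 0x2a; word=0x156698f2
[30+:2] bank=-1 & 0x3 = 0x3; word=0xd56698f2
word = 0xd56698f2 → little-endian bytes:
  [0]=0xf2  [1]=0x98  [2]=0x66  [3]=0xd5

f2 98 66 d5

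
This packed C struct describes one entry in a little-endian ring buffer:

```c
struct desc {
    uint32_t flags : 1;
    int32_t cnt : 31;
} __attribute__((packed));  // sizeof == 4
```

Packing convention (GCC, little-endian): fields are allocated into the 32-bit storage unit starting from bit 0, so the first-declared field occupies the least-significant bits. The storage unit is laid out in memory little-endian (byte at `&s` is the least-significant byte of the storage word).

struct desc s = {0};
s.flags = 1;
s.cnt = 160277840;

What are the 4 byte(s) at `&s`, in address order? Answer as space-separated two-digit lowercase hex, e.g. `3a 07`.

a1 4a 1b 13

flags (1b) val=1 bits=0x1 at bit 0: 0x00000001
cnt (31b) val=160277840 bits=0x98da550 at bit 1: 0x131b4aa1
word = 0x131b4aa1 → little-endian bytes:
  [0]=0xa1  [1]=0x4a  [2]=0x1b  [3]=0x13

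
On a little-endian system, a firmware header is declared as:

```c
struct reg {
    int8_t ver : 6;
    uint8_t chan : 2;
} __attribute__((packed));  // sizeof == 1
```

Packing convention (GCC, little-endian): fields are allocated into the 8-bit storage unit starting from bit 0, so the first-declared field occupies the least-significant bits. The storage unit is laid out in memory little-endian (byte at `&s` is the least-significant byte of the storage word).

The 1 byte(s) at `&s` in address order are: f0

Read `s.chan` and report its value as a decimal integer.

3

[0]=0xf0 (little-endian) → word 0xf0
ver:6 @ bit 0 → (0xf0>>0)&0x3f = 0x30
chan:2 @ bit 6 → (0xf0>>6)&0x3 = 0x3  ←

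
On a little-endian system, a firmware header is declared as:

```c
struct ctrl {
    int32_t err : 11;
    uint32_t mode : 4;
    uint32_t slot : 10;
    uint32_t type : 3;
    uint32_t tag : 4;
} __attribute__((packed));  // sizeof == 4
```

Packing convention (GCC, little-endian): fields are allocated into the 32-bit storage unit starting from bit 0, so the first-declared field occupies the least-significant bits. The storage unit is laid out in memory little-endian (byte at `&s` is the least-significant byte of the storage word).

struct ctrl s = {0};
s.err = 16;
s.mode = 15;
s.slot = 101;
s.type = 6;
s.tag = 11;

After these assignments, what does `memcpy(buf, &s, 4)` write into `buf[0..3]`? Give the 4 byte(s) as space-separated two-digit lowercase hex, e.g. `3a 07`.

err (11b) val=16 bits=0x10 at bit 0: 0x00000010
mode (4b) val=15 bits=0xf at bit 11: 0x00007810
slot (10b) val=101 bits=0x65 at bit 15: 0x0032f810
type (3b) val=6 bits=0x6 at bit 25: 0x0c32f810
tag (4b) val=11 bits=0xb at bit 28: 0xbc32f810
word = 0xbc32f810 → little-endian bytes:
  [0]=0x10  [1]=0xf8  [2]=0x32  [3]=0xbc

10 f8 32 bc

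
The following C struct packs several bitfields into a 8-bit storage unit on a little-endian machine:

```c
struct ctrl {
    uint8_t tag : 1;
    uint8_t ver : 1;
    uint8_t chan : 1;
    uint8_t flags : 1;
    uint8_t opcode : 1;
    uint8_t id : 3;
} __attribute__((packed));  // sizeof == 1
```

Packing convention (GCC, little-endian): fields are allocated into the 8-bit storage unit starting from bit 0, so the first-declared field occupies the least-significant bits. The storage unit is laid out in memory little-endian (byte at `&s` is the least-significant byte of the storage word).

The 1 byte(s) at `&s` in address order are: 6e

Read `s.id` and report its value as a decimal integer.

[0]=0x6e (little-endian) → word 0x6e
tag:1 @ bit 0 → (0x6e>>0)&0x1 = 0x0
ver:1 @ bit 1 → (0x6e>>1)&0x1 = 0x1
chan:1 @ bit 2 → (0x6e>>2)&0x1 = 0x1
flags:1 @ bit 3 → (0x6e>>3)&0x1 = 0x1
opcode:1 @ bit 4 → (0x6e>>4)&0x1 = 0x0
id:3 @ bit 5 → (0x6e>>5)&0x7 = 0x3  ←

3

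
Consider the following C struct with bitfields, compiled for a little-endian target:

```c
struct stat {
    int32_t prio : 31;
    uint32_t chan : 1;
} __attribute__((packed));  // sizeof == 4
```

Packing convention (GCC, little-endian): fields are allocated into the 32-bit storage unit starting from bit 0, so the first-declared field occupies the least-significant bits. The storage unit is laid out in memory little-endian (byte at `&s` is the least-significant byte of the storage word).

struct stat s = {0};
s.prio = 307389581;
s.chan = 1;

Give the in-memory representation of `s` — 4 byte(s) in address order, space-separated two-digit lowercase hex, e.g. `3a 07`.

8d 64 52 92

prio:31 = 307389581 → 0x1252648d << 0 → word 0x1252648d
chan:1 = 1 → 0x1 << 31 → word 0x9252648d
word = 0x9252648d → little-endian bytes:
  [0]=0x8d  [1]=0x64  [2]=0x52  [3]=0x92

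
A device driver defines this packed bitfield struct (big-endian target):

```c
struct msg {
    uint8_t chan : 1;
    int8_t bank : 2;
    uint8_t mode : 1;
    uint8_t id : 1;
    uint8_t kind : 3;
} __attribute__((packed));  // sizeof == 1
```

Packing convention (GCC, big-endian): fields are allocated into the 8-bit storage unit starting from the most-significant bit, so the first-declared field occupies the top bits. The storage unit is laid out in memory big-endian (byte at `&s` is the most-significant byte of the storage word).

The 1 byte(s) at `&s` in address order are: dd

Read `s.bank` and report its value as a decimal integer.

[0]=0xdd (big-endian) → word 0xdd
chan:1 @ bit 7 → (0xdd>>7)&0x1 = 0x1
bank:2 @ bit 5 → (0xdd>>5)&0x3 = 0x2  ←
mode:1 @ bit 4 → (0xdd>>4)&0x1 = 0x1
id:1 @ bit 3 → (0xdd>>3)&0x1 = 0x1
kind:3 @ bit 0 → (0xdd>>0)&0x7 = 0x5
bank signed 2b, MSB=1: 2 - 4 = -2

-2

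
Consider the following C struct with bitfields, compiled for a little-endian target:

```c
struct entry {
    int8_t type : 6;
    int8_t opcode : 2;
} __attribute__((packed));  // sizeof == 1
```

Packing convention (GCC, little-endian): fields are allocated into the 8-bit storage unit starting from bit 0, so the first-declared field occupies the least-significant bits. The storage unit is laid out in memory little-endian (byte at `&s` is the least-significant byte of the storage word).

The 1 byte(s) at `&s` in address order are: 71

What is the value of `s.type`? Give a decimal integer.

[0]=0x71 (little-endian) → word 0x71
type:6 @ bit 0 → (0x71>>0)&0x3f = 0x31  ←
opcode:2 @ bit 6 → (0x71>>6)&0x3 = 0x1
type signed 6b, MSB=1: 49 - 64 = -15

-15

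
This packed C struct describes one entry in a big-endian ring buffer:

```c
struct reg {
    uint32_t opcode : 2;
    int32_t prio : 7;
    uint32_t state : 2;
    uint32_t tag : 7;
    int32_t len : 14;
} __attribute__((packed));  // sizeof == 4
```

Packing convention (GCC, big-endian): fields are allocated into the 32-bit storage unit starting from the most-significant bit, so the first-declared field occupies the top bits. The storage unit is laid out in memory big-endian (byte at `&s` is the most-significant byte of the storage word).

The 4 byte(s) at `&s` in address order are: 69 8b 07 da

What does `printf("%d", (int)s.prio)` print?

[0]=0x69 [1]=0x8b [2]=0x07 [3]=0xda (big-endian) → word 0x698b07da
opcode [30+:2] = (word>>30) & 0x3 = 1
prio [23+:7] = (word>>23) & 0x7f = 83  ←
state [21+:2] = (word>>21) & 0x3 = 0
tag [14+:7] = (word>>14) & 0x7f = 44
len [0+:14] = (word>>0) & 0x3fff = 2010
prio signed 7b, MSB=1: 83 - 128 = -45

-45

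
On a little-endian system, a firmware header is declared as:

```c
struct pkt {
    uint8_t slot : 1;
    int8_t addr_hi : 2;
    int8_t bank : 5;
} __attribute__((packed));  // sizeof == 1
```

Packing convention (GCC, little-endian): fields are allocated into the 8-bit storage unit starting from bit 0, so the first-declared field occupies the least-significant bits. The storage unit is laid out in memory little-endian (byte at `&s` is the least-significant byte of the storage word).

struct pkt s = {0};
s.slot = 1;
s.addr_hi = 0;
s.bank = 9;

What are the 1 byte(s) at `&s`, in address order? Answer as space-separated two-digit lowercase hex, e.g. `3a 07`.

49

[0+:1] slot=1 & 0x1 = 0x1; word=0x01
[1+:2] addr_hi=0 & 0x3 = 0x0; word=0x01
[3+:5] bank=9 & 0x1f = 0x9; word=0x49
word = 0x49 → little-endian bytes:
  [0]=0x49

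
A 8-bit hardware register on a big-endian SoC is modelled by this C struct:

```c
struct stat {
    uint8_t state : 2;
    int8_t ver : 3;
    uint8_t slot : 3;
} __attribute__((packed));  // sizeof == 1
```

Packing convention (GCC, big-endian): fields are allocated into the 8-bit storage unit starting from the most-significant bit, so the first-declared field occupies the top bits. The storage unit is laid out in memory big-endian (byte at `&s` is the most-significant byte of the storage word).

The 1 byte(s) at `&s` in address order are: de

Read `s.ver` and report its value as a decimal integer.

[0]=0xde (big-endian) → word 0xde
state:2 @ bit 6 → (0xde>>6)&0x3 = 0x3
ver:3 @ bit 3 → (0xde>>3)&0x7 = 0x3  ←
slot:3 @ bit 0 → (0xde>>0)&0x7 = 0x6
ver signed 3b, MSB=0: value = 3

3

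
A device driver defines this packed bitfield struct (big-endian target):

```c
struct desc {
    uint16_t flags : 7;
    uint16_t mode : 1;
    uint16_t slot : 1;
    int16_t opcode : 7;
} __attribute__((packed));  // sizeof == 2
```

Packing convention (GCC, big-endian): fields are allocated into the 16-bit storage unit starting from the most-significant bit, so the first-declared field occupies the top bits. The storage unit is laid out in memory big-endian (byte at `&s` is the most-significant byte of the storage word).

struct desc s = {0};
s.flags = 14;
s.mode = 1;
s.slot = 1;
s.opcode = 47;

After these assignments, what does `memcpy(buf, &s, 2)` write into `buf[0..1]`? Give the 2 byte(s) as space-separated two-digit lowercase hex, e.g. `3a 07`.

1d af

flags:7 = 14 → 0xe << 9 → word 0x1c00
mode:1 = 1 → 0x1 << 8 → word 0x1d00
slot:1 = 1 → 0x1 << 7 → word 0x1d80
opcode:7 = 47 → 0x2f << 0 → word 0x1daf
word = 0x1daf → big-endian bytes:
  [0]=0x1d  [1]=0xaf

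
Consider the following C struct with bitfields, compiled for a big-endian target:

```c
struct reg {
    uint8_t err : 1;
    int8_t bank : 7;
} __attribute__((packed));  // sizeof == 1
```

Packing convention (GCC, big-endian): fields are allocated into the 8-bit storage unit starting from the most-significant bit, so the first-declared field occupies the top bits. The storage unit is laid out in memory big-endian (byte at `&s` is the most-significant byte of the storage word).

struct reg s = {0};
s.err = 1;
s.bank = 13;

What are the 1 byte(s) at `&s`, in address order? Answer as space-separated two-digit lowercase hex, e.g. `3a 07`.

8d

err:1 = 1 → 0x1 << 7 → word 0x80
bank:7 = 13 → 0xd << 0 → word 0x8d
word = 0x8d → big-endian bytes:
  [0]=0x8d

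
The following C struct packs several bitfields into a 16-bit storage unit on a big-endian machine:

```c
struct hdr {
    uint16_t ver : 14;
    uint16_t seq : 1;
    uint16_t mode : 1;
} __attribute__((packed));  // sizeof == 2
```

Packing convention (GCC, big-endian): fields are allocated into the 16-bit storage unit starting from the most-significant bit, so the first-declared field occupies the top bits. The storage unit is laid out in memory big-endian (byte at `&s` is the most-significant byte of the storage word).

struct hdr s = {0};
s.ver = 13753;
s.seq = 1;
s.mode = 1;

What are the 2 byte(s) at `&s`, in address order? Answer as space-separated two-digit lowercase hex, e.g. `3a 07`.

d6 e7

ver (14b) val=13753 bits=0x35b9 at bit 2: 0xd6e4
seq (1b) val=1 bits=0x1 at bit 1: 0xd6e6
mode (1b) val=1 bits=0x1 at bit 0: 0xd6e7
word = 0xd6e7 → big-endian bytes:
  [0]=0xd6  [1]=0xe7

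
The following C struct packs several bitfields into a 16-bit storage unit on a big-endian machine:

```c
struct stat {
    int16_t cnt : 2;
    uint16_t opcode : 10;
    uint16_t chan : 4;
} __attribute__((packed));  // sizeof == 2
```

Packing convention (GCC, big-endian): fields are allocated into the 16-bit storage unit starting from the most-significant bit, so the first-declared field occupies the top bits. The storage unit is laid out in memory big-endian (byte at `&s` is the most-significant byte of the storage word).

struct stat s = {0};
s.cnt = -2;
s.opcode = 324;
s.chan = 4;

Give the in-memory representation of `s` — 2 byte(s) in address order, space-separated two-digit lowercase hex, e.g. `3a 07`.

cnt (2b) val=-2 bits=0x2 at bit 14: 0x8000
opcode (10b) val=324 bits=0x144 at bit 4: 0x9440
chan (4b) val=4 bits=0x4 at bit 0: 0x9444
word = 0x9444 → big-endian bytes:
  [0]=0x94  [1]=0x44

94 44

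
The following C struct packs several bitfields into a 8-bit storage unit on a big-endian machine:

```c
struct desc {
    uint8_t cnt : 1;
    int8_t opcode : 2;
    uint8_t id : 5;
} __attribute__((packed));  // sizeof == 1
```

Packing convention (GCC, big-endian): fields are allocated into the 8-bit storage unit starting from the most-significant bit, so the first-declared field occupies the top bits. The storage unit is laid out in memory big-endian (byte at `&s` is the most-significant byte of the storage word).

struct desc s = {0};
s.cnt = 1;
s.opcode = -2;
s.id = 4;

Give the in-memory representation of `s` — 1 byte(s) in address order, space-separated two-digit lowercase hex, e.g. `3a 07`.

[7+:1] cnt=1 & 0x1 = 0x1; word=0x80
[5+:2] opcode=-2 & 0x3 = 0x2; word=0xc0
[0+:5] id=4 & 0x1f = 0x4; word=0xc4
word = 0xc4 → big-endian bytes:
  [0]=0xc4

c4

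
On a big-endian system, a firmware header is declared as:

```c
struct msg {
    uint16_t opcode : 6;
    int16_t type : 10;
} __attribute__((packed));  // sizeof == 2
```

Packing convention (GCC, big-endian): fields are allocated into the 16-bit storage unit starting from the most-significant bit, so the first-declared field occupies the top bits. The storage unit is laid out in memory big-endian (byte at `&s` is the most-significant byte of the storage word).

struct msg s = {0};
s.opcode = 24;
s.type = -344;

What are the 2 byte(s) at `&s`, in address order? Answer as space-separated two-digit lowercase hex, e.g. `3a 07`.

62 a8

[10+:6] opcode=24 & 0x3f = 0x18; word=0x6000
[0+:10] type=-344 & 0x3ff = 0x2a8; word=0x62a8
word = 0x62a8 → big-endian bytes:
  [0]=0x62  [1]=0xa8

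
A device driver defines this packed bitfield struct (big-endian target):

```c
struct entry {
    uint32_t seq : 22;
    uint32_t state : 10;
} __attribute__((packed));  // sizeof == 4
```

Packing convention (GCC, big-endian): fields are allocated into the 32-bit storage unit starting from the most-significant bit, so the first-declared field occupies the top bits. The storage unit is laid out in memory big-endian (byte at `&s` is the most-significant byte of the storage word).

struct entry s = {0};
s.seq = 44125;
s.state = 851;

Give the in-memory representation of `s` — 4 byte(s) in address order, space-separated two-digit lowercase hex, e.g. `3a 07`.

02 b1 77 53

seq (22b) val=44125 bits=0xac5d at bit 10: 0x02b17400
state (10b) val=851 bits=0x353 at bit 0: 0x02b17753
word = 0x02b17753 → big-endian bytes:
  [0]=0x02  [1]=0xb1  [2]=0x77  [3]=0x53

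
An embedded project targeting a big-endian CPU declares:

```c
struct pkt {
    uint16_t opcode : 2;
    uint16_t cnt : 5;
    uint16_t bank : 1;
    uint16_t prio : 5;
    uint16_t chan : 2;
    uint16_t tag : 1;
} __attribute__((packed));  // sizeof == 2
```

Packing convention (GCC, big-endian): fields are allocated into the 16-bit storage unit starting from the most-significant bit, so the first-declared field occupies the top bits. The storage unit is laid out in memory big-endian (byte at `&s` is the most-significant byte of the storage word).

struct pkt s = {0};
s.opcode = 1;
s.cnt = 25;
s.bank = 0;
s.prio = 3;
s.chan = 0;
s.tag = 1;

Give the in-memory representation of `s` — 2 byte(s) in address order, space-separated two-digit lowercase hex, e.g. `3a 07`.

72 19

[14+:2] opcode=1 & 0x3 = 0x1; word=0x4000
[9+:5] cnt=25 & 0x1f = 0x19; word=0x7200
[8+:1] bank=0 & 0x1 = 0x0; word=0x7200
[3+:5] prio=3 & 0x1f = 0x3; word=0x7218
[1+:2] chan=0 & 0x3 = 0x0; word=0x7218
[0+:1] tag=1 & 0x1 = 0x1; word=0x7219
word = 0x7219 → big-endian bytes:
  [0]=0x72  [1]=0x19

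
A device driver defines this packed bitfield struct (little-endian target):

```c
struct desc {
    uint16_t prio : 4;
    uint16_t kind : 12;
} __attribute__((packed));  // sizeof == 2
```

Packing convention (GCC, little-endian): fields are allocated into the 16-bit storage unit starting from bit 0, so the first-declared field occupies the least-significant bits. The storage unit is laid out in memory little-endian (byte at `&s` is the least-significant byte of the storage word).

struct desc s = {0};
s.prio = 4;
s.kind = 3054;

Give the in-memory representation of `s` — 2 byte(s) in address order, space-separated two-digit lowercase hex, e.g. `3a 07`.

[0+:4] prio=4 & 0xf = 0x4; word=0x0004
[4+:12] kind=3054 & 0xfff = 0xbee; word=0xbee4
word = 0xbee4 → little-endian bytes:
  [0]=0xe4  [1]=0xbe

e4 be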